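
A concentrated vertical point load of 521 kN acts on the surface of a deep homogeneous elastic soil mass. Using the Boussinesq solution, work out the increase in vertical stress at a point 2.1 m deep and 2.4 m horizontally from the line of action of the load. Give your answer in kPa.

Δσ_z ≈ 6.98 kPa

Boussinesq vertical stress below a point load on an elastic half-space:
Δσ_z = 3P/(2πz²) · [1 + (r/z)²]^(−5/2)
r/z = 2.4/2.1 = 1.1429; [1+(r/z)²]^(−5/2) = 0.12382.
Δσ_z = 3×521/(2π×2.1²) × 0.12382 = 56.408 × 0.12382 = 6.984 kPa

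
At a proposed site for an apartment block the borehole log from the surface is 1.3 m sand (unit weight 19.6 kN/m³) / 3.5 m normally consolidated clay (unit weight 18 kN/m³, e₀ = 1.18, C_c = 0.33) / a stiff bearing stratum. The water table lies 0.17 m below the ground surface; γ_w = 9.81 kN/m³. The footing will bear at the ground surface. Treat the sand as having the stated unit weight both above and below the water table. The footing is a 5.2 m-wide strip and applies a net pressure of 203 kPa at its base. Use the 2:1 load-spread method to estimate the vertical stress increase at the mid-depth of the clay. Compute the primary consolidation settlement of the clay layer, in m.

S_c ≈ 0.39 m

Mid-depth of clay below the ground surface: z = 1.3 + 3.5/2 = 3.05 m.
Total vertical stress at mid-clay: σ_v = 19.6×1.3 + 18×1.75 = 56.98 kPa.
Pore pressure: u = 9.81×(3.05 − 0.17) = 28.253 kPa.
Initial effective stress: σ'_0 = σ_v − u = 56.98 − 28.253 = 28.727 kPa.
Stress increase at mid-clay by the 2:1 spreading method:
Δσ = qB/(B+z) = 203×5.2/(5.2+3.05) = 127.95 kPa
Final effective stress: σ'_f = σ'_0 + Δσ = 28.727 + 127.95 = 156.68 kPa.
Normally consolidated clay, so the full stress increment lies on the virgin compression line:
S_c = C_c·H/(1+e₀)·log₁₀(σ'_f/σ'_0) = 0.33×3.5/(1+1.18)×log₁₀(156.68/28.727)
    = 0.52982 × 0.73672 = 0.3903 m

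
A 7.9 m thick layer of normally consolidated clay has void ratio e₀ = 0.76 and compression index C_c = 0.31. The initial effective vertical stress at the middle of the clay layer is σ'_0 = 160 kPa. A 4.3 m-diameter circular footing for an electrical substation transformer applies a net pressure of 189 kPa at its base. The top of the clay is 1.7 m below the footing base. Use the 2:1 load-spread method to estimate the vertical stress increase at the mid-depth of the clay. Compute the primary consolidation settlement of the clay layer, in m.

S_c ≈ 0.12 m

Mid-depth of clay below the footing base: z = 1.7 + 7.9/2 = 5.65 m.
Stress increase at mid-clay by the 2:1 spreading method:
Δσ ≈ qD²/(D+z)² = 189×4.3²/(4.3+5.65)² = 35.298 kPa
Final effective stress: σ'_f = σ'_0 + Δσ = 160 + 35.298 = 195.3 kPa.
Normally consolidated clay, so the full stress increment lies on the virgin compression line:
S_c = C_c·H/(1+e₀)·log₁₀(σ'_f/σ'_0) = 0.31×7.9/(1+0.76)×log₁₀(195.3/160)
    = 1.3915 × 0.086582 = 0.1205 m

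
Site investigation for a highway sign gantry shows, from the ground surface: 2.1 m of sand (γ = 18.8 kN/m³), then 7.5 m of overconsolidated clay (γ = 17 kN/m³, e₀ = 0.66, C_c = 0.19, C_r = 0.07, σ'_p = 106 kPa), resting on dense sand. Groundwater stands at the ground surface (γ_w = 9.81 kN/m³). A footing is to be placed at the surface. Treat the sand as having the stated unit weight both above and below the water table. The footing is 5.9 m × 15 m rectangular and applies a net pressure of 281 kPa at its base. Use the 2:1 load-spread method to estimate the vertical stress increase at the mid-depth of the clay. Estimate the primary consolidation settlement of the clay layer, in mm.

S_c ≈ 238 mm

Mid-depth of clay below the ground surface: z = 2.1 + 7.5/2 = 5.85 m.
Total vertical stress at mid-clay: σ_v = 18.8×2.1 + 17×3.75 = 103.23 kPa.
Pore pressure: u = 9.81×(5.85 − 0) = 57.389 kPa.
Initial effective stress: σ'_0 = σ_v − u = 103.23 − 57.389 = 45.841 kPa.
Stress increase at mid-clay by the 2:1 spreading method:
Δσ = qBL/((B+z)(L+z)) = 281×5.9×15/((5.9+5.85)(15+5.85)) = 101.51 kPa
Final effective stress: σ'_f = 45.841 + 101.51 = 147.35 kPa.
σ'_f = 147.35 > σ'_p = 106 kPa, so the stress path crosses the preconsolidation pressure — recompression up to σ'_p, then virgin compression beyond:
S_c = H/(1+e₀)·[C_r·log₁₀(σ'_p/σ'_0) + C_c·log₁₀(σ'_f/σ'_p)]
    = 7.5/1.66 × [0.07×log₁₀(106/45.841) + 0.19×log₁₀(147.35/106)]
    = 4.5181 × [0.025484 + 0.027178] = 0.2379 m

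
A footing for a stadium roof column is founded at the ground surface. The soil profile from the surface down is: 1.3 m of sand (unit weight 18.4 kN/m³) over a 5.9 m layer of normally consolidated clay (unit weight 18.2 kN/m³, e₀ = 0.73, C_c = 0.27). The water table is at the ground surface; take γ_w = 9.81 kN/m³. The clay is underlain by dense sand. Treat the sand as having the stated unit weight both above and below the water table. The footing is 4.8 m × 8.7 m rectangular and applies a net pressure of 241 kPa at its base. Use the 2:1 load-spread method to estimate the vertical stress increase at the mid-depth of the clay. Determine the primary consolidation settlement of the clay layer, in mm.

Mid-depth of clay below the ground surface: z = 1.3 + 5.9/2 = 4.25 m.
Total vertical stress at mid-clay: σ_v = 18.4×1.3 + 18.2×2.95 = 77.61 kPa.
Pore pressure: u = 9.81×(4.25 − 0) = 41.693 kPa.
Initial effective stress: σ'_0 = σ_v − u = 77.61 − 41.693 = 35.917 kPa.
Stress increase at mid-clay by the 2:1 spreading method:
Δσ = qBL/((B+z)(L+z)) = 241×4.8×8.7/((4.8+4.25)(8.7+4.25)) = 85.874 kPa
Final effective stress: σ'_f = σ'_0 + Δσ = 35.917 + 85.874 = 121.79 kPa.
Normally consolidated clay, so the full stress increment lies on the virgin compression line:
S_c = C_c·H/(1+e₀)·log₁₀(σ'_f/σ'_0) = 0.27×5.9/(1+0.73)×log₁₀(121.79/35.917)
    = 0.92081 × 0.53031 = 0.4883 m

S_c ≈ 488 mm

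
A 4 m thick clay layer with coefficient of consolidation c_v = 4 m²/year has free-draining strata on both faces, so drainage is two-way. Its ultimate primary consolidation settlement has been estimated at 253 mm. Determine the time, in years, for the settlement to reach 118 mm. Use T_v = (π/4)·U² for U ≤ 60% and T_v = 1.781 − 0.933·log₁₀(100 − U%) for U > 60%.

t ≈ 0.171 years

Drainage path length: H_d = H/2 = 2 m (double drainage).
U = S(t)/S_ult = 118/253 = 0.4664.
U ≤ 60%: T_v = (π/4)·U² = (π/4)×0.4664² = 0.17085.
t = T_v·H_d²/c_v = 0.17085×2²/4 = 0.1709 years.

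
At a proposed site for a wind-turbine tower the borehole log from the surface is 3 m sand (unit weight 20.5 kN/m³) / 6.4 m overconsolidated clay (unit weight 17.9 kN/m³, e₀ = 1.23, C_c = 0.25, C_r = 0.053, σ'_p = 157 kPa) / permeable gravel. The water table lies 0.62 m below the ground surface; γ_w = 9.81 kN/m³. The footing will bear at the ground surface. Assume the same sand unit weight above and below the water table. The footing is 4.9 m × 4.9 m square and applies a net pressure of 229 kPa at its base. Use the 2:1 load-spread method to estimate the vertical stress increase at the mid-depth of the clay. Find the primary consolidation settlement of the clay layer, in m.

Mid-depth of clay below the ground surface: z = 3 + 6.4/2 = 6.2 m.
Total vertical stress at mid-clay: σ_v = 20.5×3 + 17.9×3.2 = 118.78 kPa.
Pore pressure: u = 9.81×(6.2 − 0.62) = 54.74 kPa.
Initial effective stress: σ'_0 = σ_v − u = 118.78 − 54.74 = 64.04 kPa.
Stress increase at mid-clay by the 2:1 spreading method:
Δσ = qBL/((B+z)(L+z)) = 229×4.9×4.9/((4.9+6.2)(4.9+6.2)) = 44.625 kPa
Final effective stress: σ'_f = 64.04 + 44.625 = 108.67 kPa.
σ'_f = 108.67 ≤ σ'_p = 157 kPa, so the clay remains overconsolidated and only the recompression index applies:
S_c = C_r·H/(1+e₀)·log₁₀(σ'_f/σ'_0) = 0.053×6.4/2.23×log₁₀(108.67/64.04)
    = 0.15211 × 0.22966 = 0.03493 m

S_c ≈ 0.0349 m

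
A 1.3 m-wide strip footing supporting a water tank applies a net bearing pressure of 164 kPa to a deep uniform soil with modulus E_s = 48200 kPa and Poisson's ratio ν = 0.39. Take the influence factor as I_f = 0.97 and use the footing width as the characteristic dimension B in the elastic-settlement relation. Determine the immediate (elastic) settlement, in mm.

Immediate (elastic) settlement: S_e = q·B·(1−ν²)/E_s · I_f.
S_e = 164 × 1.3 × (1 − 0.39²) / 48200 × 0.97
    = 164 × 1.3 × 0.8479 / 48200 × 0.97
    = 0.003638 m = 3.638 mm

S_e ≈ 3.64 mm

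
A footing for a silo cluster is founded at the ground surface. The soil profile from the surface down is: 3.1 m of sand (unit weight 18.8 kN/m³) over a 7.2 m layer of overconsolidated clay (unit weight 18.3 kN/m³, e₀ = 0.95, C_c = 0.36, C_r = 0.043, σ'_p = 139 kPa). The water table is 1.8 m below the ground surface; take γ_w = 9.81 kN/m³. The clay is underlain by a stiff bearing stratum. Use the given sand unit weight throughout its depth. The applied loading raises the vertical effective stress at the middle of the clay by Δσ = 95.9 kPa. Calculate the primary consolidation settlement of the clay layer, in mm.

S_c ≈ 164 mm

Mid-depth of clay below the ground surface: z = 3.1 + 7.2/2 = 6.7 m.
Total vertical stress at mid-clay: σ_v = 18.8×3.1 + 18.3×3.6 = 124.16 kPa.
Pore pressure: u = 9.81×(6.7 − 1.8) = 48.069 kPa.
Initial effective stress: σ'_0 = σ_v − u = 124.16 − 48.069 = 76.091 kPa.
Final effective stress: σ'_f = 76.091 + 95.9 = 171.99 kPa.
σ'_f = 171.99 > σ'_p = 139 kPa, so the stress path crosses the preconsolidation pressure — recompression up to σ'_p, then virgin compression beyond:
S_c = H/(1+e₀)·[C_r·log₁₀(σ'_p/σ'_0) + C_c·log₁₀(σ'_f/σ'_p)]
    = 7.2/1.95 × [0.043×log₁₀(139/76.091) + 0.36×log₁₀(171.99/139)]
    = 3.6923 × [0.011252 + 0.033296] = 0.1645 m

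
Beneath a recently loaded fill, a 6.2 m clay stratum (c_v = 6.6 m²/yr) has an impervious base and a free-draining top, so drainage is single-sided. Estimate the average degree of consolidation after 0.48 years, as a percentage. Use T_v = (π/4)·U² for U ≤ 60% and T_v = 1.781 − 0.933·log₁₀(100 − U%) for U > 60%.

U ≈ 32.4 %

Drainage path length: H_d = H = 6.2 m (single drainage).
T_v = c_v·t/H_d² = 6.6×0.48/6.2² = 0.082414.
T_v = 0.082414 corresponds to the U ≤ 60% branch:
U = √(4T_v/π) = 0.3239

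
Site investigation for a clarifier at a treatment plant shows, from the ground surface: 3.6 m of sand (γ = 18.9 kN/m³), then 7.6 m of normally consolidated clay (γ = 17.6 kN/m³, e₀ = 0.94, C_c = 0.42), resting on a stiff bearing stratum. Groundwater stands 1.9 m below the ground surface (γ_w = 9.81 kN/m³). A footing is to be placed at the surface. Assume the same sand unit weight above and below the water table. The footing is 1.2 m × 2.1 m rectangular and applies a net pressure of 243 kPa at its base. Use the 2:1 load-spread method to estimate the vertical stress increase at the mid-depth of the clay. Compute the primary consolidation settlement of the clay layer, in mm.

Mid-depth of clay below the ground surface: z = 3.6 + 7.6/2 = 7.4 m.
Total vertical stress at mid-clay: σ_v = 18.9×3.6 + 17.6×3.8 = 134.92 kPa.
Pore pressure: u = 9.81×(7.4 − 1.9) = 53.955 kPa.
Initial effective stress: σ'_0 = σ_v − u = 134.92 − 53.955 = 80.965 kPa.
Stress increase at mid-clay by the 2:1 spreading method:
Δσ = qBL/((B+z)(L+z)) = 243×1.2×2.1/((1.2+7.4)(2.1+7.4)) = 7.4952 kPa
Final effective stress: σ'_f = σ'_0 + Δσ = 80.965 + 7.4952 = 88.46 kPa.
Normally consolidated clay, so the full stress increment lies on the virgin compression line:
S_c = C_c·H/(1+e₀)·log₁₀(σ'_f/σ'_0) = 0.42×7.6/(1+0.94)×log₁₀(88.46/80.965)
    = 1.6454 × 0.03845 = 0.06327 m

S_c ≈ 63.3 mm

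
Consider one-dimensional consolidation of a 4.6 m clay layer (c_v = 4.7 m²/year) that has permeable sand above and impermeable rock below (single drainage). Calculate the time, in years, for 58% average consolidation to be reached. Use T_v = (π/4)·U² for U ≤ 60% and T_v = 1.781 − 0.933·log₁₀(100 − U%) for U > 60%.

t ≈ 1.19 years

Drainage path length: H_d = H = 4.6 m (single drainage).
U ≤ 60%: T_v = (π/4)·U² = (π/4)×0.58² = 0.26421.
t = T_v·H_d²/c_v = 0.26421×4.6²/4.7 = 1.19 years.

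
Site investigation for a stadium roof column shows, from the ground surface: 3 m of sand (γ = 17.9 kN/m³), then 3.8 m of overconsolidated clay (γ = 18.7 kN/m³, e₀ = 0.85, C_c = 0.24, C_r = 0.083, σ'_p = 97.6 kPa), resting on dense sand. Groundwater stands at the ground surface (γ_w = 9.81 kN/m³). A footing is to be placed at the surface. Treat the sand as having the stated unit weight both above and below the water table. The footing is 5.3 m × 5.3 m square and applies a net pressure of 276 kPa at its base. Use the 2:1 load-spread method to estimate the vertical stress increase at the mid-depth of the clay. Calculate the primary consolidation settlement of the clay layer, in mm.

S_c ≈ 100 mm

Mid-depth of clay below the ground surface: z = 3 + 3.8/2 = 4.9 m.
Total vertical stress at mid-clay: σ_v = 17.9×3 + 18.7×1.9 = 89.23 kPa.
Pore pressure: u = 9.81×(4.9 − 0) = 48.069 kPa.
Initial effective stress: σ'_0 = σ_v − u = 89.23 − 48.069 = 41.161 kPa.
Stress increase at mid-clay by the 2:1 spreading method:
Δσ = qBL/((B+z)(L+z)) = 276×5.3×5.3/((5.3+4.9)(5.3+4.9)) = 74.518 kPa
Final effective stress: σ'_f = 41.161 + 74.518 = 115.68 kPa.
σ'_f = 115.68 > σ'_p = 97.6 kPa, so the stress path crosses the preconsolidation pressure — recompression up to σ'_p, then virgin compression beyond:
S_c = H/(1+e₀)·[C_r·log₁₀(σ'_p/σ'_0) + C_c·log₁₀(σ'_f/σ'_p)]
    = 3.8/1.85 × [0.083×log₁₀(97.6/41.161) + 0.24×log₁₀(115.68/97.6)]
    = 2.0541 × [0.031122 + 0.017714] = 0.1003 m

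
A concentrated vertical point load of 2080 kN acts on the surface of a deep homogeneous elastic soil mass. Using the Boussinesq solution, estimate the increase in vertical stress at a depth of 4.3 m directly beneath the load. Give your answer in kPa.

Boussinesq vertical stress below a point load on an elastic half-space:
Δσ_z = 3P/(2πz²) · [1 + (r/z)²]^(−5/2)
r/z = 0/4.3 = 0; [1+(r/z)²]^(−5/2) = 1.
Δσ_z = 3×2080/(2π×4.3²) × 1 = 53.712 × 1 = 53.71 kPa

Δσ_z ≈ 53.7 kPa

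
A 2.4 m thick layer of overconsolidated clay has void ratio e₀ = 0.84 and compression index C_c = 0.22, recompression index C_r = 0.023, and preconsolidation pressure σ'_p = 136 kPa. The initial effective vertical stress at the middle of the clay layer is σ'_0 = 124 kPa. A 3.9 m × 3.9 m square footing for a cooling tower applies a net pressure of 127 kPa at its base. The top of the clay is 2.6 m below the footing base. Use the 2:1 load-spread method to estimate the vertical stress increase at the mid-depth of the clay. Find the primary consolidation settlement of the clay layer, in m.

S_c ≈ 0.0188 m

Mid-depth of clay below the footing base: z = 2.6 + 2.4/2 = 3.8 m.
Stress increase at mid-clay by the 2:1 spreading method:
Δσ = qBL/((B+z)(L+z)) = 127×3.9×3.9/((3.9+3.8)(3.9+3.8)) = 32.58 kPa
Final effective stress: σ'_f = 124 + 32.58 = 156.58 kPa.
σ'_f = 156.58 > σ'_p = 136 kPa, so the stress path crosses the preconsolidation pressure — recompression up to σ'_p, then virgin compression beyond:
S_c = H/(1+e₀)·[C_r·log₁₀(σ'_p/σ'_0) + C_c·log₁₀(σ'_f/σ'_p)]
    = 2.4/1.84 × [0.023×log₁₀(136/124) + 0.22×log₁₀(156.58/136)]
    = 1.3043 × [0.0009227 + 0.013463] = 0.01876 m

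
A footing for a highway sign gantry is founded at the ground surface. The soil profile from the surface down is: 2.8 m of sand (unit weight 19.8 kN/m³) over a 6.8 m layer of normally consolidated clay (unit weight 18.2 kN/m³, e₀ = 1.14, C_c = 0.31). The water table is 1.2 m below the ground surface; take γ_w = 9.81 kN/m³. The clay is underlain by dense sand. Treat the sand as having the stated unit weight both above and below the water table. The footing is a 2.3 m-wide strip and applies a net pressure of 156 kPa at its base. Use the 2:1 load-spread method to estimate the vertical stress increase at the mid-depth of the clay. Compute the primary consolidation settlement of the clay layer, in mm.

Mid-depth of clay below the ground surface: z = 2.8 + 6.8/2 = 6.2 m.
Total vertical stress at mid-clay: σ_v = 19.8×2.8 + 18.2×3.4 = 117.32 kPa.
Pore pressure: u = 9.81×(6.2 − 1.2) = 49.05 kPa.
Initial effective stress: σ'_0 = σ_v − u = 117.32 − 49.05 = 68.27 kPa.
Stress increase at mid-clay by the 2:1 spreading method:
Δσ = qB/(B+z) = 156×2.3/(2.3+6.2) = 42.212 kPa
Final effective stress: σ'_f = σ'_0 + Δσ = 68.27 + 42.212 = 110.48 kPa.
Normally consolidated clay, so the full stress increment lies on the virgin compression line:
S_c = C_c·H/(1+e₀)·log₁₀(σ'_f/σ'_0) = 0.31×6.8/(1+1.14)×log₁₀(110.48/68.27)
    = 0.98505 × 0.20905 = 0.2059 m

S_c ≈ 206 mm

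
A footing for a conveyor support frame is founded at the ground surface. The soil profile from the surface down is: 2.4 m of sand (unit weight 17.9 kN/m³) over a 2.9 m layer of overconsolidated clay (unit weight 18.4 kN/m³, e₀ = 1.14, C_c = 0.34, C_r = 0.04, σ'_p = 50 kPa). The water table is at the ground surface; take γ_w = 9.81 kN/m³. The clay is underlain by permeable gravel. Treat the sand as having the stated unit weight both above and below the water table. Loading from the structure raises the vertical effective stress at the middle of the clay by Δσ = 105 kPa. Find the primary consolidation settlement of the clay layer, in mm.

Mid-depth of clay below the ground surface: z = 2.4 + 2.9/2 = 3.85 m.
Total vertical stress at mid-clay: σ_v = 17.9×2.4 + 18.4×1.45 = 69.64 kPa.
Pore pressure: u = 9.81×(3.85 − 0) = 37.769 kPa.
Initial effective stress: σ'_0 = σ_v − u = 69.64 − 37.769 = 31.871 kPa.
Final effective stress: σ'_f = 31.871 + 105 = 136.87 kPa.
σ'_f = 136.87 > σ'_p = 50 kPa, so the stress path crosses the preconsolidation pressure — recompression up to σ'_p, then virgin compression beyond:
S_c = H/(1+e₀)·[C_r·log₁₀(σ'_p/σ'_0) + C_c·log₁₀(σ'_f/σ'_p)]
    = 2.9/2.14 × [0.04×log₁₀(50/31.871) + 0.34×log₁₀(136.87/50)]
    = 1.3551 × [0.007823 + 0.1487] = 0.2121 m

S_c ≈ 212 mm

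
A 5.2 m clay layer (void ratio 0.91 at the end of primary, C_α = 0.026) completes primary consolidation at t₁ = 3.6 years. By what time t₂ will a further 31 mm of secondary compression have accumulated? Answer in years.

t₂ ≈ 9.87 years

S_s = C_α·H/(1+e_p)·log₁₀(t₂/t₁) ⇒ log₁₀(t₂/t₁) = S_s·(1+e_p)/(C_α·H).
log₁₀(t₂/t₁) = 0.031 × (1+0.91) / (0.026×5.2) = 0.4379
t₂ = t₁ × 10^0.4379 = 3.6 × 2.741 = 9.868 years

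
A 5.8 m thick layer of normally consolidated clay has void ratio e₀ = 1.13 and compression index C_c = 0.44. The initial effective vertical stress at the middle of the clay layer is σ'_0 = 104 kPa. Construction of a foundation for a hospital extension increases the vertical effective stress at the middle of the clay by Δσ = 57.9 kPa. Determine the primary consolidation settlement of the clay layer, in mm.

S_c ≈ 230 mm

Final effective stress: σ'_f = σ'_0 + Δσ = 104 + 57.9 = 161.9 kPa.
Normally consolidated clay, so the full stress increment lies on the virgin compression line:
S_c = C_c·H/(1+e₀)·log₁₀(σ'_f/σ'_0) = 0.44×5.8/(1+1.13)×log₁₀(161.9/104)
    = 1.1981 × 0.19221 = 0.2303 m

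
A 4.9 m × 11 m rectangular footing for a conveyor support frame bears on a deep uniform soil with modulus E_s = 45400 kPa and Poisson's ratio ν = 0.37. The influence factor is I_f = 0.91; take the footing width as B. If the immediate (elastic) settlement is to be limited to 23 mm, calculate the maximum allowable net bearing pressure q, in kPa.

S_e = q·B·(1−ν²)/E_s · I_f  ⇒  q = S_e·E_s / (B·(1−ν²)·I_f).
q = 0.023 × 45400 / (4.9 × 0.8631 × 0.91) = 271.3 kPa

q ≈ 271 kPa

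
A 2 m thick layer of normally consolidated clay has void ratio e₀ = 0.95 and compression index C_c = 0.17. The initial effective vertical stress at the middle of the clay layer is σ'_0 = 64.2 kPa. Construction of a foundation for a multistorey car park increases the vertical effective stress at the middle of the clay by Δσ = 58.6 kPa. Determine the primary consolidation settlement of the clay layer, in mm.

S_c ≈ 49.1 mm

Final effective stress: σ'_f = σ'_0 + Δσ = 64.2 + 58.6 = 122.8 kPa.
Normally consolidated clay, so the full stress increment lies on the virgin compression line:
S_c = C_c·H/(1+e₀)·log₁₀(σ'_f/σ'_0) = 0.17×2/(1+0.95)×log₁₀(122.8/64.2)
    = 0.17436 × 0.28166 = 0.04911 m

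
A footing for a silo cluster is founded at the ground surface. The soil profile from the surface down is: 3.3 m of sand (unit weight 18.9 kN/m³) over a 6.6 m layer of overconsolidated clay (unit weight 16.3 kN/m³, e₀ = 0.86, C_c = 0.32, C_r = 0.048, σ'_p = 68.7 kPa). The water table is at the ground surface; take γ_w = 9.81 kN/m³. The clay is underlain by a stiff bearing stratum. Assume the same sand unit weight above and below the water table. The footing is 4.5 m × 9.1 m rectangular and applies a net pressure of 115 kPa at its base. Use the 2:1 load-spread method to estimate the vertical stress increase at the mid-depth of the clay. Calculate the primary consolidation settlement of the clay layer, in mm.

Mid-depth of clay below the ground surface: z = 3.3 + 6.6/2 = 6.6 m.
Total vertical stress at mid-clay: σ_v = 18.9×3.3 + 16.3×3.3 = 116.16 kPa.
Pore pressure: u = 9.81×(6.6 − 0) = 64.746 kPa.
Initial effective stress: σ'_0 = σ_v − u = 116.16 − 64.746 = 51.414 kPa.
Stress increase at mid-clay by the 2:1 spreading method:
Δσ = qBL/((B+z)(L+z)) = 115×4.5×9.1/((4.5+6.6)(9.1+6.6)) = 27.023 kPa
Final effective stress: σ'_f = 51.414 + 27.023 = 78.437 kPa.
σ'_f = 78.437 > σ'_p = 68.7 kPa, so the stress path crosses the preconsolidation pressure — recompression up to σ'_p, then virgin compression beyond:
S_c = H/(1+e₀)·[C_r·log₁₀(σ'_p/σ'_0) + C_c·log₁₀(σ'_f/σ'_p)]
    = 6.6/1.86 × [0.048×log₁₀(68.7/51.414) + 0.32×log₁₀(78.437/68.7)]
    = 3.5484 × [0.006042 + 0.018421] = 0.0868 m

S_c ≈ 86.8 mm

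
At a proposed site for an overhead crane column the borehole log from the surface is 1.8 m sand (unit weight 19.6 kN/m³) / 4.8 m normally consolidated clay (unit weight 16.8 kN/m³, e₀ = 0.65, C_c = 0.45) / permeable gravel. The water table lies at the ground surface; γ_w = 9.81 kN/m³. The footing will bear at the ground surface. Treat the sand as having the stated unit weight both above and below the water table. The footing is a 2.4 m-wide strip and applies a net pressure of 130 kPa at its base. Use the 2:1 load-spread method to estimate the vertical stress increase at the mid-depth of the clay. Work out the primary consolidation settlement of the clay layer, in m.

S_c ≈ 0.492 m

Mid-depth of clay below the ground surface: z = 1.8 + 4.8/2 = 4.2 m.
Total vertical stress at mid-clay: σ_v = 19.6×1.8 + 16.8×2.4 = 75.6 kPa.
Pore pressure: u = 9.81×(4.2 − 0) = 41.202 kPa.
Initial effective stress: σ'_0 = σ_v − u = 75.6 − 41.202 = 34.398 kPa.
Stress increase at mid-clay by the 2:1 spreading method:
Δσ = qB/(B+z) = 130×2.4/(2.4+4.2) = 47.273 kPa
Final effective stress: σ'_f = σ'_0 + Δσ = 34.398 + 47.273 = 81.671 kPa.
Normally consolidated clay, so the full stress increment lies on the virgin compression line:
S_c = C_c·H/(1+e₀)·log₁₀(σ'_f/σ'_0) = 0.45×4.8/(1+0.65)×log₁₀(81.671/34.398)
    = 1.3091 × 0.37553 = 0.4916 m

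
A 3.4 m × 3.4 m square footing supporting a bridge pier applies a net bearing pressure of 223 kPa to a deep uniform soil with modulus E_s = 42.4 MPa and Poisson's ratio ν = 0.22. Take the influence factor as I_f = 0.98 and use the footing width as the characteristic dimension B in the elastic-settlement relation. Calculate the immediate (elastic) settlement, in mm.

S_e ≈ 16.7 mm

Immediate (elastic) settlement: S_e = q·B·(1−ν²)/E_s · I_f.
E_s = 42.4 MPa = 42400 kPa.
S_e = 223 × 3.4 × (1 − 0.22²) / 42400 × 0.98
    = 223 × 3.4 × 0.9516 / 42400 × 0.98
    = 0.01668 m = 16.68 mm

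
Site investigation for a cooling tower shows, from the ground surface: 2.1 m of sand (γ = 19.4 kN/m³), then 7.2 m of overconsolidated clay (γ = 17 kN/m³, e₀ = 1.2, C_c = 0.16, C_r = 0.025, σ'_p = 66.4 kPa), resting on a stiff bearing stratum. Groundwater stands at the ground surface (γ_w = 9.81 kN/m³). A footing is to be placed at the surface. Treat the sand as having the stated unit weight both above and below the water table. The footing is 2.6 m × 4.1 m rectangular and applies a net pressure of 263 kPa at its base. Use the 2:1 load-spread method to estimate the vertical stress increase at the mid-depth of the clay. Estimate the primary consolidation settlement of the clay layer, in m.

Mid-depth of clay below the ground surface: z = 2.1 + 7.2/2 = 5.7 m.
Total vertical stress at mid-clay: σ_v = 19.4×2.1 + 17×3.6 = 101.94 kPa.
Pore pressure: u = 9.81×(5.7 − 0) = 55.917 kPa.
Initial effective stress: σ'_0 = σ_v − u = 101.94 − 55.917 = 46.023 kPa.
Stress increase at mid-clay by the 2:1 spreading method:
Δσ = qBL/((B+z)(L+z)) = 263×2.6×4.1/((2.6+5.7)(4.1+5.7)) = 34.467 kPa
Final effective stress: σ'_f = 46.023 + 34.467 = 80.49 kPa.
σ'_f = 80.49 > σ'_p = 66.4 kPa, so the stress path crosses the preconsolidation pressure — recompression up to σ'_p, then virgin compression beyond:
S_c = H/(1+e₀)·[C_r·log₁₀(σ'_p/σ'_0) + C_c·log₁₀(σ'_f/σ'_p)]
    = 7.2/2.2 × [0.025×log₁₀(66.4/46.023) + 0.16×log₁₀(80.49/66.4)]
    = 3.2727 × [0.0039798 + 0.013372] = 0.05679 m

S_c ≈ 0.0568 m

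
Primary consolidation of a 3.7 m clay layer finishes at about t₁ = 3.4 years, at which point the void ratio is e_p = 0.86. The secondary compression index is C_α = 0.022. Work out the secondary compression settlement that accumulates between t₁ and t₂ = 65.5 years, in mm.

S_s ≈ 56.2 mm

Secondary compression: S_s = C_α·H/(1+e_p)·log₁₀(t₂/t₁)
S_s = 0.022×3.7/(1+0.86)×log₁₀(65.5/3.4)
    = 0.04376 × 1.285 = 0.05623 m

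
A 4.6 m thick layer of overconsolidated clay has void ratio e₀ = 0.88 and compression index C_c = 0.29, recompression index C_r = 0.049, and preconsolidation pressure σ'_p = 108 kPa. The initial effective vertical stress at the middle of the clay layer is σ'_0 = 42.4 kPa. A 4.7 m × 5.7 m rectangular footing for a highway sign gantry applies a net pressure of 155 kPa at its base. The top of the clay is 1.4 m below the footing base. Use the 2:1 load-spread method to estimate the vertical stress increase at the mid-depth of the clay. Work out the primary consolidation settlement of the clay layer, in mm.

S_c ≈ 42 mm

Mid-depth of clay below the footing base: z = 1.4 + 4.6/2 = 3.7 m.
Stress increase at mid-clay by the 2:1 spreading method:
Δσ = qBL/((B+z)(L+z)) = 155×4.7×5.7/((4.7+3.7)(5.7+3.7)) = 52.589 kPa
Final effective stress: σ'_f = 42.4 + 52.589 = 94.989 kPa.
σ'_f = 94.989 ≤ σ'_p = 108 kPa, so the clay remains overconsolidated and only the recompression index applies:
S_c = C_r·H/(1+e₀)·log₁₀(σ'_f/σ'_0) = 0.049×4.6/1.88×log₁₀(94.989/42.4)
    = 0.11989 × 0.35031 = 0.042 m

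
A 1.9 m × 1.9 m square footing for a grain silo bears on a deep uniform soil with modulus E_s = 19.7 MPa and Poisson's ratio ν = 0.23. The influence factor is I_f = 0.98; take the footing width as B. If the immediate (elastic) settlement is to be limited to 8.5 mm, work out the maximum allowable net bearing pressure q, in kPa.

q ≈ 95 kPa

E_s = 19.7 MPa = 19700 kPa.
S_e = q·B·(1−ν²)/E_s · I_f  ⇒  q = S_e·E_s / (B·(1−ν²)·I_f).
q = 0.0085 × 19700 / (1.9 × 0.9471 × 0.98) = 94.95 kPa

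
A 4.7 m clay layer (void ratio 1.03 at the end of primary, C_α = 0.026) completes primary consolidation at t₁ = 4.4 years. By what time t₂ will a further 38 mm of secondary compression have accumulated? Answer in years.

t₂ ≈ 18.8 years

S_s = C_α·H/(1+e_p)·log₁₀(t₂/t₁) ⇒ log₁₀(t₂/t₁) = S_s·(1+e_p)/(C_α·H).
log₁₀(t₂/t₁) = 0.038 × (1+1.03) / (0.026×4.7) = 0.6313
t₂ = t₁ × 10^0.6313 = 4.4 × 4.278 = 18.82 years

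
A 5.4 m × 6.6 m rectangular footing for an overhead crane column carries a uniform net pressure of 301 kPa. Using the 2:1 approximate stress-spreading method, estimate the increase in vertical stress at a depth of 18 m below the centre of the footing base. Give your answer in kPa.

By the 2:1 method the load spreads at 1 horizontal : 2 vertical, so at depth z the loaded area has grown by z in each plan dimension:
Δσ = qBL/((B+z)(L+z)) = 301×5.4×6.6/((5.4+18)(6.6+18)) = 18.636 kPa

Δσ_z ≈ 18.6 kPa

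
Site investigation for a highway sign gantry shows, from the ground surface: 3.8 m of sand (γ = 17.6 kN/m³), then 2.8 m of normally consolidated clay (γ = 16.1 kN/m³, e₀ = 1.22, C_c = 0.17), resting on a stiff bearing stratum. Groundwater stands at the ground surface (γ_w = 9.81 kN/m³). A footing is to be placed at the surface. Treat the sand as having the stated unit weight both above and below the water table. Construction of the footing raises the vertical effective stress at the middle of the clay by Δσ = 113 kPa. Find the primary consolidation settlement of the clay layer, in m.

S_c ≈ 0.128 m

Mid-depth of clay below the ground surface: z = 3.8 + 2.8/2 = 5.2 m.
Total vertical stress at mid-clay: σ_v = 17.6×3.8 + 16.1×1.4 = 89.42 kPa.
Pore pressure: u = 9.81×(5.2 − 0) = 51.012 kPa.
Initial effective stress: σ'_0 = σ_v − u = 89.42 − 51.012 = 38.408 kPa.
Final effective stress: σ'_f = σ'_0 + Δσ = 38.408 + 113 = 151.41 kPa.
Normally consolidated clay, so the full stress increment lies on the virgin compression line:
S_c = C_c·H/(1+e₀)·log₁₀(σ'_f/σ'_0) = 0.17×2.8/(1+1.22)×log₁₀(151.41/38.408)
    = 0.21441 × 0.59573 = 0.1277 m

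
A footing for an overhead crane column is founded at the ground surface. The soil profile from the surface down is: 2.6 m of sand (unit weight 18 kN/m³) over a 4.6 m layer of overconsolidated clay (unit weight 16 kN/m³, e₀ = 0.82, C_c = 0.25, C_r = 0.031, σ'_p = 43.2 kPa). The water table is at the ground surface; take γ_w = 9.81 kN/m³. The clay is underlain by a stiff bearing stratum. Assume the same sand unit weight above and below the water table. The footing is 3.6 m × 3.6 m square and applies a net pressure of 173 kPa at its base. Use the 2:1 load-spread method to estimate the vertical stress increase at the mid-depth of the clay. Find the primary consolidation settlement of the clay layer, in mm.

S_c ≈ 125 mm

Mid-depth of clay below the ground surface: z = 2.6 + 4.6/2 = 4.9 m.
Total vertical stress at mid-clay: σ_v = 18×2.6 + 16×2.3 = 83.6 kPa.
Pore pressure: u = 9.81×(4.9 − 0) = 48.069 kPa.
Initial effective stress: σ'_0 = σ_v − u = 83.6 − 48.069 = 35.531 kPa.
Stress increase at mid-clay by the 2:1 spreading method:
Δσ = qBL/((B+z)(L+z)) = 173×3.6×3.6/((3.6+4.9)(3.6+4.9)) = 31.032 kPa
Final effective stress: σ'_f = 35.531 + 31.032 = 66.563 kPa.
σ'_f = 66.563 > σ'_p = 43.2 kPa, so the stress path crosses the preconsolidation pressure — recompression up to σ'_p, then virgin compression beyond:
S_c = H/(1+e₀)·[C_r·log₁₀(σ'_p/σ'_0) + C_c·log₁₀(σ'_f/σ'_p)]
    = 4.6/1.82 × [0.031×log₁₀(43.2/35.531) + 0.25×log₁₀(66.563/43.2)]
    = 2.5275 × [0.0026312 + 0.046937] = 0.1253 m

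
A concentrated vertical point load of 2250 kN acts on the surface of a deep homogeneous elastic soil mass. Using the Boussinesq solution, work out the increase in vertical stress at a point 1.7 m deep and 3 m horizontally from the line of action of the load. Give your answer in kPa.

Boussinesq vertical stress below a point load on an elastic half-space:
Δσ_z = 3P/(2πz²) · [1 + (r/z)²]^(−5/2)
r/z = 3/1.7 = 1.7647; [1+(r/z)²]^(−5/2) = 0.029127.
Δσ_z = 3×2250/(2π×1.7²) × 0.029127 = 371.73 × 0.029127 = 10.83 kPa

Δσ_z ≈ 10.8 kPa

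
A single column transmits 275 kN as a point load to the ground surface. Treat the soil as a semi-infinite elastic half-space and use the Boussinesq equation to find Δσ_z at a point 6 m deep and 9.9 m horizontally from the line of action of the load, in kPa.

Boussinesq vertical stress below a point load on an elastic half-space:
Δσ_z = 3P/(2πz²) · [1 + (r/z)²]^(−5/2)
r/z = 9.9/6 = 1.65; [1+(r/z)²]^(−5/2) = 0.037404.
Δσ_z = 3×275/(2π×6²) × 0.037404 = 3.6473 × 0.037404 = 0.1364 kPa

Δσ_z ≈ 0.136 kPa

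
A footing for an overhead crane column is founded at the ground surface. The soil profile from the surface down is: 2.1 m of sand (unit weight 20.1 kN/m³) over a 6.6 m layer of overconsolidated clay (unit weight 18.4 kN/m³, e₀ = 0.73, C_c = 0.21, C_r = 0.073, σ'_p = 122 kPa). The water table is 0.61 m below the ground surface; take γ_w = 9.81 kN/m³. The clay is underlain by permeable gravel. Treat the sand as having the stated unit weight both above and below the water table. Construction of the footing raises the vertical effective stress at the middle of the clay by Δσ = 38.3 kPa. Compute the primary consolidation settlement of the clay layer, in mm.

Mid-depth of clay below the ground surface: z = 2.1 + 6.6/2 = 5.4 m.
Total vertical stress at mid-clay: σ_v = 20.1×2.1 + 18.4×3.3 = 102.93 kPa.
Pore pressure: u = 9.81×(5.4 − 0.61) = 46.99 kPa.
Initial effective stress: σ'_0 = σ_v − u = 102.93 − 46.99 = 55.94 kPa.
Final effective stress: σ'_f = 55.94 + 38.3 = 94.24 kPa.
σ'_f = 94.24 ≤ σ'_p = 122 kPa, so the clay remains overconsolidated and only the recompression index applies:
S_c = C_r·H/(1+e₀)·log₁₀(σ'_f/σ'_0) = 0.073×6.6/1.73×log₁₀(94.24/55.94)
    = 0.27849 × 0.22651 = 0.06308 m

S_c ≈ 63.1 mm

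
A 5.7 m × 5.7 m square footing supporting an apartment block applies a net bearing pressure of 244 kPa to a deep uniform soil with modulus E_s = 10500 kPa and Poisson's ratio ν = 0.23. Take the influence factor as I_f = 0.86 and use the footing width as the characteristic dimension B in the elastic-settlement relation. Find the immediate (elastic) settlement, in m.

S_e ≈ 0.108 m

Immediate (elastic) settlement: S_e = q·B·(1−ν²)/E_s · I_f.
S_e = 244 × 5.7 × (1 − 0.23²) / 10500 × 0.86
    = 244 × 5.7 × 0.9471 / 10500 × 0.86
    = 0.1079 m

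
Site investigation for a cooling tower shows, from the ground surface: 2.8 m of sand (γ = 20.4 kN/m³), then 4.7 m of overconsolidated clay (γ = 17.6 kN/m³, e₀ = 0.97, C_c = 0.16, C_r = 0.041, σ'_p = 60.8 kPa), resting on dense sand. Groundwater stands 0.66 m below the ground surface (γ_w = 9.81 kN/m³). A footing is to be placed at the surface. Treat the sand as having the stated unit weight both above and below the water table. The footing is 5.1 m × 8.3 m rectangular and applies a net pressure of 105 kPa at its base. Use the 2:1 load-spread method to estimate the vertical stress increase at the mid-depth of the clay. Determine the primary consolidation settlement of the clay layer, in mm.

S_c ≈ 63.5 mm

Mid-depth of clay below the ground surface: z = 2.8 + 4.7/2 = 5.15 m.
Total vertical stress at mid-clay: σ_v = 20.4×2.8 + 17.6×2.35 = 98.48 kPa.
Pore pressure: u = 9.81×(5.15 − 0.66) = 44.047 kPa.
Initial effective stress: σ'_0 = σ_v − u = 98.48 − 44.047 = 54.433 kPa.
Stress increase at mid-clay by the 2:1 spreading method:
Δσ = qBL/((B+z)(L+z)) = 105×5.1×8.3/((5.1+5.15)(8.3+5.15)) = 32.24 kPa
Final effective stress: σ'_f = 54.433 + 32.24 = 86.673 kPa.
σ'_f = 86.673 > σ'_p = 60.8 kPa, so the stress path crosses the preconsolidation pressure — recompression up to σ'_p, then virgin compression beyond:
S_c = H/(1+e₀)·[C_r·log₁₀(σ'_p/σ'_0) + C_c·log₁₀(σ'_f/σ'_p)]
    = 4.7/1.97 × [0.041×log₁₀(60.8/54.433) + 0.16×log₁₀(86.673/60.8)]
    = 2.3858 × [0.0019697 + 0.024637] = 0.06348 m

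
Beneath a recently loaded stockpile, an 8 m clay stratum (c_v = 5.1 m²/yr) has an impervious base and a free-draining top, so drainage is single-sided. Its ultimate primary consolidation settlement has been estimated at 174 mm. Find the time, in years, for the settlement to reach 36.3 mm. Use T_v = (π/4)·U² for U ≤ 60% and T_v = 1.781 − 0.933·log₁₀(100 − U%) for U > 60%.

t ≈ 0.429 years

Drainage path length: H_d = H = 8 m (single drainage).
U = S(t)/S_ult = 36.3/174 = 0.2086.
U ≤ 60%: T_v = (π/4)·U² = (π/4)×0.20862² = 0.034183.
t = T_v·H_d²/c_v = 0.034183×8²/5.1 = 0.429 years.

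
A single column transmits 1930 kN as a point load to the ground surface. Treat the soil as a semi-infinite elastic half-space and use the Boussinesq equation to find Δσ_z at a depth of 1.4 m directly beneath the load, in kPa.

Δσ_z ≈ 470 kPa

Boussinesq vertical stress below a point load on an elastic half-space:
Δσ_z = 3P/(2πz²) · [1 + (r/z)²]^(−5/2)
r/z = 0/1.4 = 0; [1+(r/z)²]^(−5/2) = 1.
Δσ_z = 3×1930/(2π×1.4²) × 1 = 470.16 × 1 = 470.2 kPa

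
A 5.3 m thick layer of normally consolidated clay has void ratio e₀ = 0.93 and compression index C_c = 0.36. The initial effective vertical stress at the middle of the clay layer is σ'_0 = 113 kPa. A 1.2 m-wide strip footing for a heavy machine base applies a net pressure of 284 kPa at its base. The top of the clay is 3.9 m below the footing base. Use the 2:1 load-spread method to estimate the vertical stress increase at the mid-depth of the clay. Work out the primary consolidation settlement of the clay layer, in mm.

S_c ≈ 141 mm

Mid-depth of clay below the footing base: z = 3.9 + 5.3/2 = 6.55 m.
Stress increase at mid-clay by the 2:1 spreading method:
Δσ = qB/(B+z) = 284×1.2/(1.2+6.55) = 43.974 kPa
Final effective stress: σ'_f = σ'_0 + Δσ = 113 + 43.974 = 156.97 kPa.
Normally consolidated clay, so the full stress increment lies on the virgin compression line:
S_c = C_c·H/(1+e₀)·log₁₀(σ'_f/σ'_0) = 0.36×5.3/(1+0.93)×log₁₀(156.97/113)
    = 0.9886 × 0.14274 = 0.1411 m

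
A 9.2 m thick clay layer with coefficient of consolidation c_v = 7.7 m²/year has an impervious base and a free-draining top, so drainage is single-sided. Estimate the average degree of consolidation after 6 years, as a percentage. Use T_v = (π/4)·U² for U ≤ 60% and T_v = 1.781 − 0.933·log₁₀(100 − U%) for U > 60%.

Drainage path length: H_d = H = 9.2 m (single drainage).
T_v = c_v·t/H_d² = 7.7×6/9.2² = 0.54584.
T_v = 0.54584 corresponds to the U > 60% branch:
U = 1 − 10^((1.781 − T_v)/0.933)/100 = 0.7892

U ≈ 78.9 %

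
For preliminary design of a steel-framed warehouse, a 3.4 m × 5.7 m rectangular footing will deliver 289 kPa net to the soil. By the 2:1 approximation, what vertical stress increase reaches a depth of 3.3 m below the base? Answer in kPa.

Δσ_z ≈ 92.9 kPa

By the 2:1 method the load spreads at 1 horizontal : 2 vertical, so at depth z the loaded area has grown by z in each plan dimension:
Δσ = qBL/((B+z)(L+z)) = 289×3.4×5.7/((3.4+3.3)(5.7+3.3)) = 92.883 kPa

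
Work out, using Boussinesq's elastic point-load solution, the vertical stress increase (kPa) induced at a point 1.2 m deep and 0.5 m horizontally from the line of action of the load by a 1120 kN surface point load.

Δσ_z ≈ 249 kPa

Boussinesq vertical stress below a point load on an elastic half-space:
Δσ_z = 3P/(2πz²) · [1 + (r/z)²]^(−5/2)
r/z = 0.5/1.2 = 0.41667; [1+(r/z)²]^(−5/2) = 0.67018.
Δσ_z = 3×1120/(2π×1.2²) × 0.67018 = 371.36 × 0.67018 = 248.9 kPa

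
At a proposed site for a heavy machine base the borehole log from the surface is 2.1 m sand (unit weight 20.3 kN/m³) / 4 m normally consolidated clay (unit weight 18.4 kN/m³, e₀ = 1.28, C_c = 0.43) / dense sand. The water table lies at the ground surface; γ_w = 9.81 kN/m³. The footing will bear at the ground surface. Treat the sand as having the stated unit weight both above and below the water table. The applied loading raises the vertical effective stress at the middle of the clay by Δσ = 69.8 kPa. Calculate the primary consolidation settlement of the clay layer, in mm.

S_c ≈ 335 mm

Mid-depth of clay below the ground surface: z = 2.1 + 4/2 = 4.1 m.
Total vertical stress at mid-clay: σ_v = 20.3×2.1 + 18.4×2 = 79.43 kPa.
Pore pressure: u = 9.81×(4.1 − 0) = 40.221 kPa.
Initial effective stress: σ'_0 = σ_v − u = 79.43 − 40.221 = 39.209 kPa.
Final effective stress: σ'_f = σ'_0 + Δσ = 39.209 + 69.8 = 109.01 kPa.
Normally consolidated clay, so the full stress increment lies on the virgin compression line:
S_c = C_c·H/(1+e₀)·log₁₀(σ'_f/σ'_0) = 0.43×4/(1+1.28)×log₁₀(109.01/39.209)
    = 0.75439 × 0.44408 = 0.335 m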